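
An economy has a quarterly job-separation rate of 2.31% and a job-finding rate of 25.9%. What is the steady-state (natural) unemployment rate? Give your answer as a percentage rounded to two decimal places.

At steady state the flows balance: s·E = f·U, so U/(E+U) = s/(s+f).
u* = 2.31 / (2.31 + 25.9) = 2.31 / 28.21 = 8.19%.

Steady-state unemployment rate ≈ 8.19%.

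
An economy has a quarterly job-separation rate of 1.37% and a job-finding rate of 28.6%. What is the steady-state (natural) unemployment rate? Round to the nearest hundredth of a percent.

Steady-state unemployment rate ≈ 4.57%.

At steady state the flows balance: s·E = f·U, so U/(E+U) = s/(s+f).
u* = 1.37 / (1.37 + 28.6) = 1.37 / 29.97 = 4.57%.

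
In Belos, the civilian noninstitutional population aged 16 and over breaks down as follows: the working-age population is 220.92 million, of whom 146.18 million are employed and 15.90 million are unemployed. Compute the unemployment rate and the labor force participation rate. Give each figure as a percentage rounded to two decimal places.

Unemployment rate ≈ 9.81%; labor force participation rate ≈ 73.37%.

Labor force = employed + unemployed = 146.18 + 15.90 = 162.08 million.
Unemployment rate = 15.90 / 162.08 = 9.81%.
Labor force participation rate = 162.08 / 220.92 = 73.37%.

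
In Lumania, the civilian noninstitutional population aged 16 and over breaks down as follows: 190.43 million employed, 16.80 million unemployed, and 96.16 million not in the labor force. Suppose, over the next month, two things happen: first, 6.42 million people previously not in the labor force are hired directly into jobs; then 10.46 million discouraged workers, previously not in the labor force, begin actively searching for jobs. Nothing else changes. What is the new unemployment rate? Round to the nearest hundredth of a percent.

New unemployment rate ≈ 12.16%.

Initially, labor force = 190.43 + 16.80 = 207.23 million, so u = 16.80/207.23 = 8.11%.
After the first change, employed and labor force both rise by 6.42; unemployed unchanged → E = 196.85, U = 16.80, labor force = 213.65 million.
After the second change, unemployed and labor force both rise by 10.46 → E = 196.85, U = 27.26, labor force = 224.11 million.
New unemployment rate = 27.26 / 224.11 = 12.16%.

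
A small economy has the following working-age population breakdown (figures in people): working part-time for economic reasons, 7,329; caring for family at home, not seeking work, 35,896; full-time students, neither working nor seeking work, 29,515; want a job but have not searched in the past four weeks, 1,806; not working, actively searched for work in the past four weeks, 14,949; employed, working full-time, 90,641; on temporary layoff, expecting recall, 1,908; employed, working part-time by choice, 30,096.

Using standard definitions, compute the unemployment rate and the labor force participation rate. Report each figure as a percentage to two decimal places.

Unemployment rate ≈ 11.63%; labor force participation rate ≈ 68.31%.

Employed = 7,329 + 90,641 + 30,096 = 128,066 (anyone who worked, including part-time for economic reasons, counts as employed).
Unemployed = 14,949 + 1,908 = 16,857 (jobless and actively searching, or on temporary layoff).
Labor force = 128,066 + 16,857 = 144,923.
Not in labor force = 35,896 + 29,515 + 1,806 = 67,217 (those not working and not actively searching are outside the labor force — including those who want a job but have given up searching).
Civilian working-age population = 144,923 + 67,217 = 212,140.
Unemployment rate = 16,857 / 144,923 = 11.63%.
Labor force participation rate = 144,923 / 212,140 = 68.31%.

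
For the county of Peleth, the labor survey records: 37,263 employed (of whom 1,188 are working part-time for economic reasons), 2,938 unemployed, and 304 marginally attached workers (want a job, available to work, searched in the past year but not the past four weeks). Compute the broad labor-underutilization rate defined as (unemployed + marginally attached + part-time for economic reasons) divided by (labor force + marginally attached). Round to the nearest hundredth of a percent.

Broad underutilization rate ≈ 10.94%.

Labor force = 37,263 + 2,938 = 40,201.
Numerator = 2,938 + 304 + 1,188 = 4,430.
Denominator = 40,201 + 304 = 40,505.
Broad rate = 4,430 / 40,505 = 10.94%.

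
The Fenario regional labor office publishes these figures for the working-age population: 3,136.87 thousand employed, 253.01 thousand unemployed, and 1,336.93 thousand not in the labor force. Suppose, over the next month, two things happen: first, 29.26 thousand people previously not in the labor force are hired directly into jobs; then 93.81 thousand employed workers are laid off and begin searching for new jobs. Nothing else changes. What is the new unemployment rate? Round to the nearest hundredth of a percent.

Initially, labor force = 3,136.87 + 253.01 = 3,389.88 thousand, so u = 253.01/3,389.88 = 7.46%.
After the first change, employed and labor force both rise by 29.26; unemployed unchanged → E = 3,166.13, U = 253.01, labor force = 3,419.14 thousand.
After the second change, employed falls and unemployed rises by 93.81; labor force unchanged → E = 3,072.32, U = 346.82, labor force = 3,419.14 thousand.
New unemployment rate = 346.82 / 3,419.14 = 10.14%.

New unemployment rate ≈ 10.14%.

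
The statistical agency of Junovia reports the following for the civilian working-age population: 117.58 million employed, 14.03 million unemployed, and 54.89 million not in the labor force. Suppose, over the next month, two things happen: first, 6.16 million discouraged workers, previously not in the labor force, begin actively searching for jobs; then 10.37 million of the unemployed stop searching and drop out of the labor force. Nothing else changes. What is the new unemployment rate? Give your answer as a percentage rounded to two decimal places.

New unemployment rate ≈ 7.71%.

Initially, labor force = 117.58 + 14.03 = 131.61 million, so u = 14.03/131.61 = 10.66%.
After the first change, unemployed and labor force both rise by 6.16 → E = 117.58, U = 20.19, labor force = 137.77 million.
After the second change, unemployed and labor force both fall by 10.37 → E = 117.58, U = 9.82, labor force = 127.40 million.
New unemployment rate = 9.82 / 127.40 = 7.71%.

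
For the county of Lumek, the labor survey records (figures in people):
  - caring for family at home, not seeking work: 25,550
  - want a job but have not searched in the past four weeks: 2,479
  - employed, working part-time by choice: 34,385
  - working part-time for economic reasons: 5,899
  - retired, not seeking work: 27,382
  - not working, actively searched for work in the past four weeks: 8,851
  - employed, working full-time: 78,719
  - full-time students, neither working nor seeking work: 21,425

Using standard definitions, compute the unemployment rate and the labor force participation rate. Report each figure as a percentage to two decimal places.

Unemployment rate ≈ 6.92%; labor force participation rate ≈ 62.46%.

Employed = 34,385 + 5,899 + 78,719 = 119,003 (anyone who worked, including part-time for economic reasons, counts as employed).
Unemployed = 8,851.
Labor force = 119,003 + 8,851 = 127,854.
Not in labor force = 25,550 + 2,479 + 27,382 + 21,425 = 76,836 (those not working and not actively searching are outside the labor force — including those who want a job but have given up searching).
Civilian working-age population = 127,854 + 76,836 = 204,690.
Unemployment rate = 8,851 / 127,854 = 6.92%.
Labor force participation rate = 127,854 / 204,690 = 62.46%.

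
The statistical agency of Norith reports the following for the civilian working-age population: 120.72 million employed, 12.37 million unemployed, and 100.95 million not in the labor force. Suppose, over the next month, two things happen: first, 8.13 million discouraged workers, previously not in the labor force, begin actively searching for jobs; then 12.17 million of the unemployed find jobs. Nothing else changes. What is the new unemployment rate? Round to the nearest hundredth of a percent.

New unemployment rate ≈ 5.90%.

Initially, labor force = 120.72 + 12.37 = 133.09 million, so u = 12.37/133.09 = 9.29%.
After the first change, unemployed and labor force both rise by 8.13 → E = 120.72, U = 20.50, labor force = 141.22 million.
After the second change, unemployed falls and employed rises by 12.17; labor force unchanged → E = 132.89, U = 8.33, labor force = 141.22 million.
New unemployment rate = 8.33 / 141.22 = 5.90%.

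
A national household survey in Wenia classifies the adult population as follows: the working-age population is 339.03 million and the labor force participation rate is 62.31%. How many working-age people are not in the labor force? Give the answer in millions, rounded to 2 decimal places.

About 127.78 million are not in the labor force.

Share not in the labor force = 1 − 0.6231 = 0.3769.
Not in labor force = 0.3769 × 339.03 ≈ 127.78 million.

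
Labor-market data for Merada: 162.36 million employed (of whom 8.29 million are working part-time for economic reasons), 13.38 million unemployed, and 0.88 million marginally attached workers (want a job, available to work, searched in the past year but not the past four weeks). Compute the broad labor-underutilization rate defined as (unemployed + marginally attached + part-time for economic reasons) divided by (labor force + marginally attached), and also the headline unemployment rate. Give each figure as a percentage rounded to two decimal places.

Broad underutilization rate ≈ 12.77%; headline unemployment rate ≈ 7.61%.

Labor force = 162.36 + 13.38 = 175.74 million.
Numerator = 13.38 + 0.88 + 8.29 = 22.55 million.
Denominator = 175.74 + 0.88 = 176.62 million.
Broad rate = 22.55 / 176.62 = 12.77%.
Headline unemployment rate = 13.38 / 175.74 = 7.61%.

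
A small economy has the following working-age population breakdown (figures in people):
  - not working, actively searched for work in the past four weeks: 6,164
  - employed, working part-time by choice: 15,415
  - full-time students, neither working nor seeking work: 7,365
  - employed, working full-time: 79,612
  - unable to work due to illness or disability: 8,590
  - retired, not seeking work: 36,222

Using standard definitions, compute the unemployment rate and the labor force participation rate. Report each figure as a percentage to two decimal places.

Employed = 15,415 + 79,612 = 95,027.
Unemployed = 6,164.
Labor force = 95,027 + 6,164 = 101,191.
Not in labor force = 7,365 + 8,590 + 36,222 = 52,177 (those not working and not actively searching are outside the labor force).
Civilian working-age population = 101,191 + 52,177 = 153,368.
Unemployment rate = 6,164 / 101,191 = 6.09%.
Labor force participation rate = 101,191 / 153,368 = 65.98%.

Unemployment rate ≈ 6.09%; labor force participation rate ≈ 65.98%.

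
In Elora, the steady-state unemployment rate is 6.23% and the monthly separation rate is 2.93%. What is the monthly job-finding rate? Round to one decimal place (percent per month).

Job-finding rate ≈ 44.1% per month.

From u* = s/(s+f): f = s·(1−u)/u.
f = 2.93 × (1 − 0.0623) / 0.0623 = 2.7475 / 0.0623 ≈ 44.1% per month.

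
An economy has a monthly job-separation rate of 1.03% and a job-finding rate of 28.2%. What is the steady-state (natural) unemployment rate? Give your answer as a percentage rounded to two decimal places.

Steady-state unemployment rate ≈ 3.52%.

At steady state the flows balance: s·E = f·U, so U/(E+U) = s/(s+f).
u* = 1.03 / (1.03 + 28.2) = 1.03 / 29.23 = 3.52%.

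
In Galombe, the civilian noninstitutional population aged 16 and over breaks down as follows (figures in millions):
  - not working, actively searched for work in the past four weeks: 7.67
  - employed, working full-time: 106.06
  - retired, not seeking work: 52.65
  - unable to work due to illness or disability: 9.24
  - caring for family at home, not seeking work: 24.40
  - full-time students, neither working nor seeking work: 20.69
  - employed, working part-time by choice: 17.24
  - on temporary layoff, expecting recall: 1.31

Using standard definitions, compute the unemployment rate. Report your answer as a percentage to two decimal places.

Employed = 106.06 + 17.24 = 123.30 million.
Unemployed = 7.67 + 1.31 = 8.98 million (jobless and actively searching, or on temporary layoff).
Labor force = 123.30 + 8.98 = 132.28 million.
Unemployment rate = 8.98 / 132.28 = 6.79%.

Unemployment rate ≈ 6.79%.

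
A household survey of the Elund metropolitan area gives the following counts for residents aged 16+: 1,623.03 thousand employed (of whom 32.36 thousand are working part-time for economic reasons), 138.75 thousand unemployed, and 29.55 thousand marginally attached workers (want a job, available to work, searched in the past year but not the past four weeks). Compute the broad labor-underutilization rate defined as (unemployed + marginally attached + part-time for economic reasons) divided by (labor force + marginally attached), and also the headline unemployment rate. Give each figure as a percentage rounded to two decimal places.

Labor force = 1,623.03 + 138.75 = 1,761.78 thousand.
Numerator = 138.75 + 29.55 + 32.36 = 200.66 thousand.
Denominator = 1,761.78 + 29.55 = 1,791.33 thousand.
Broad rate = 200.66 / 1,791.33 = 11.20%.
Headline unemployment rate = 138.75 / 1,761.78 = 7.88%.

Broad underutilization rate ≈ 11.20%; headline unemployment rate ≈ 7.88%.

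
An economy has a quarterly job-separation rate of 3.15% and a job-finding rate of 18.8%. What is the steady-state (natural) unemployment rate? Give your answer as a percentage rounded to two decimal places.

Steady-state unemployment rate ≈ 14.35%.

At steady state the flows balance: s·E = f·U, so U/(E+U) = s/(s+f).
u* = 3.15 / (3.15 + 18.8) = 3.15 / 21.95 = 14.35%.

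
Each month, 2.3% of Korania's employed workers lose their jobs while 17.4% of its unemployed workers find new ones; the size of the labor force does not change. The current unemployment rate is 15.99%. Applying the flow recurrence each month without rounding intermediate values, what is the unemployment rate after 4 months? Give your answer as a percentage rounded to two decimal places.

Unemployment rate after four months ≈ 13.47%.

With a fixed labor force, u_{t+1} = u_t + s·(1−u_t) − f·u_t = u_t·(1−s−f) + s.
Here 1−s−f = 0.803 and s = 0.023.
u_1 = 0.159900 × 0.803 + 0.023 = 0.151400.
u_2 = 0.151400 × 0.803 + 0.023 = 0.144574.
u_3 = 0.144574 × 0.803 + 0.023 = 0.139093.
u_4 = 0.139093 × 0.803 + 0.023 = 0.134692.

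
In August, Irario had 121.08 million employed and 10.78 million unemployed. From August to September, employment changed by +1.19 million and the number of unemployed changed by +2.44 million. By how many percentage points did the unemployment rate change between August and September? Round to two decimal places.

The unemployment rate changed by +1.58 percentage points.

August: labor force = 121.08 + 10.78 = 131.86; u = 10.78/131.86 = 8.18%.
September: labor force = 122.27 + 13.22 = 135.49; u = 13.22/135.49 = 9.76%.
Change = 9.76% − 8.18% = +1.58 pp.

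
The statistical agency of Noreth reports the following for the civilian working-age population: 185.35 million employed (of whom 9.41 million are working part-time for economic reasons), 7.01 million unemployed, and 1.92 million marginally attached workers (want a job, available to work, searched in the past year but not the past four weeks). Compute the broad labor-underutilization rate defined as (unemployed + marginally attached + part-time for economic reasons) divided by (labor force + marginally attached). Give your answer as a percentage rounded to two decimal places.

Broad underutilization rate ≈ 9.44%.

Labor force = 185.35 + 7.01 = 192.36 million.
Numerator = 7.01 + 1.92 + 9.41 = 18.34 million.
Denominator = 192.36 + 1.92 = 194.28 million.
Broad rate = 18.34 / 194.28 = 9.44%.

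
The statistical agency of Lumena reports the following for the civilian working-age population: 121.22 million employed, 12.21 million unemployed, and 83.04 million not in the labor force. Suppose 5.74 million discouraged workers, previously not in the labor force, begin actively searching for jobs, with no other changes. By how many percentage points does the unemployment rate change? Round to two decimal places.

Initially, labor force = 121.22 + 12.21 = 133.43 million, so u = 12.21/133.43 = 9.15%.
After the change, unemployed and labor force both rise by 5.74 → E = 121.22, U = 17.95, labor force = 139.17 million.
New unemployment rate = 17.95 / 139.17 = 12.90%.
Change = 12.90% − 9.15% = +3.75 percentage points.

The unemployment rate changes by +3.75 percentage points.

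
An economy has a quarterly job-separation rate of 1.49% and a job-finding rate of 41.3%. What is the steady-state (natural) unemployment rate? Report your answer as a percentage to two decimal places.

At steady state the flows balance: s·E = f·U, so U/(E+U) = s/(s+f).
u* = 1.49 / (1.49 + 41.3) = 1.49 / 42.79 = 3.48%.

Steady-state unemployment rate ≈ 3.48%.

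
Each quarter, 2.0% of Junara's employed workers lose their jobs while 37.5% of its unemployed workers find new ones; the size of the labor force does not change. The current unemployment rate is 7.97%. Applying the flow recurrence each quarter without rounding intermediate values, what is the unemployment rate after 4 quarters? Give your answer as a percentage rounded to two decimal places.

Unemployment rate after four quarters ≈ 5.45%.

With a fixed labor force, u_{t+1} = u_t + s·(1−u_t) − f·u_t = u_t·(1−s−f) + s.
Here 1−s−f = 0.605 and s = 0.020.
u_1 = 0.079700 × 0.605 + 0.020 = 0.068219.
u_2 = 0.068219 × 0.605 + 0.020 = 0.061272.
u_3 = 0.061272 × 0.605 + 0.020 = 0.057070.
u_4 = 0.057070 × 0.605 + 0.020 = 0.054527.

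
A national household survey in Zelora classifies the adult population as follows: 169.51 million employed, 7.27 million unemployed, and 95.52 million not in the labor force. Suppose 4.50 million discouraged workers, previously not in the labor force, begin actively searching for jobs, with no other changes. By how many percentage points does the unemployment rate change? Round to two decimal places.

The unemployment rate changes by +2.38 percentage points.

Initially, labor force = 169.51 + 7.27 = 176.78 million, so u = 7.27/176.78 = 4.11%.
After the change, unemployed and labor force both rise by 4.50 → E = 169.51, U = 11.77, labor force = 181.28 million.
New unemployment rate = 11.77 / 181.28 = 6.49%.
Change = 6.49% − 4.11% = +2.38 percentage points.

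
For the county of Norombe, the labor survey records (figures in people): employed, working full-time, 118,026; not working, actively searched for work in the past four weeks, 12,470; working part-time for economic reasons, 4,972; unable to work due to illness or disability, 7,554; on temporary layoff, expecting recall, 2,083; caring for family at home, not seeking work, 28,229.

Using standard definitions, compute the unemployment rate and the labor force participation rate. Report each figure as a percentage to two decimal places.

Employed = 118,026 + 4,972 = 122,998 (anyone who worked, including part-time for economic reasons, counts as employed).
Unemployed = 12,470 + 2,083 = 14,553 (jobless and actively searching, or on temporary layoff).
Labor force = 122,998 + 14,553 = 137,551.
Not in labor force = 7,554 + 28,229 = 35,783 (those not working and not actively searching are outside the labor force).
Civilian working-age population = 137,551 + 35,783 = 173,334.
Unemployment rate = 14,553 / 137,551 = 10.58%.
Labor force participation rate = 137,551 / 173,334 = 79.36%.

Unemployment rate ≈ 10.58%; labor force participation rate ≈ 79.36%.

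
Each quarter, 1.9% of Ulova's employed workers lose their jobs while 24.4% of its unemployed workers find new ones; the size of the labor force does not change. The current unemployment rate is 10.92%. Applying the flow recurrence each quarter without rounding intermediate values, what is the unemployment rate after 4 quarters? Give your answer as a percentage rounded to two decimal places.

With a fixed labor force, u_{t+1} = u_t + s·(1−u_t) − f·u_t = u_t·(1−s−f) + s.
Here 1−s−f = 0.737 and s = 0.019.
u_1 = 0.109200 × 0.737 + 0.019 = 0.099480.
u_2 = 0.099480 × 0.737 + 0.019 = 0.092317.
u_3 = 0.092317 × 0.737 + 0.019 = 0.087038.
u_4 = 0.087038 × 0.737 + 0.019 = 0.083147.

Unemployment rate after four quarters ≈ 8.31%.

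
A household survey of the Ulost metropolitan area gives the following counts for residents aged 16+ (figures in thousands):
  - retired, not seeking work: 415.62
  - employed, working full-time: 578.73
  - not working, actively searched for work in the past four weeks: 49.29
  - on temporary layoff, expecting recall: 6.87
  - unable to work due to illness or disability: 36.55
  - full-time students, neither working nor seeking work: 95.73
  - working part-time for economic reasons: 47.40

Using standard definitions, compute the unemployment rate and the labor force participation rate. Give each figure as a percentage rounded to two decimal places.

Unemployment rate ≈ 8.23%; labor force participation rate ≈ 55.46%.

Employed = 578.73 + 47.40 = 626.13 thousand (anyone who worked, including part-time for economic reasons, counts as employed).
Unemployed = 49.29 + 6.87 = 56.16 thousand (jobless and actively searching, or on temporary layoff).
Labor force = 626.13 + 56.16 = 682.29 thousand.
Not in labor force = 415.62 + 36.55 + 95.73 = 547.90 thousand (those not working and not actively searching are outside the labor force).
Civilian working-age population = 682.29 + 547.90 = 1,230.19 thousand.
Unemployment rate = 56.16 / 682.29 = 8.23%.
Labor force participation rate = 682.29 / 1,230.19 = 55.46%.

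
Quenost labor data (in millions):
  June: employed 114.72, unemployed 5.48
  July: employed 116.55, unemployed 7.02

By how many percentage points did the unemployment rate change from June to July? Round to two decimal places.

The unemployment rate changed by +1.12 percentage points.

June: labor force = 114.72 + 5.48 = 120.20; u = 5.48/120.20 = 4.56%.
July: labor force = 116.55 + 7.02 = 123.57; u = 7.02/123.57 = 5.68%.
Change = 5.68% − 4.56% = +1.12 pp.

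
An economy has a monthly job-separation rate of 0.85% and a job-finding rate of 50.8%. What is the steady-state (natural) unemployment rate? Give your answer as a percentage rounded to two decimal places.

Steady-state unemployment rate ≈ 1.65%.

At steady state the flows balance: s·E = f·U, so U/(E+U) = s/(s+f).
u* = 0.85 / (0.85 + 50.8) = 0.85 / 51.65 = 1.65%.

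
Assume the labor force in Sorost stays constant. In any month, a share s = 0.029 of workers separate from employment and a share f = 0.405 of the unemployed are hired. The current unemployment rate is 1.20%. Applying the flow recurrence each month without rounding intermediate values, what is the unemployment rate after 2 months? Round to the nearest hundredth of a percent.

With a fixed labor force, u_{t+1} = u_t + s·(1−u_t) − f·u_t = u_t·(1−s−f) + s.
Here 1−s−f = 0.566 and s = 0.029.
u_1 = 0.012000 × 0.566 + 0.029 = 0.035792.
u_2 = 0.035792 × 0.566 + 0.029 = 0.049258.

Unemployment rate after two months ≈ 4.93%.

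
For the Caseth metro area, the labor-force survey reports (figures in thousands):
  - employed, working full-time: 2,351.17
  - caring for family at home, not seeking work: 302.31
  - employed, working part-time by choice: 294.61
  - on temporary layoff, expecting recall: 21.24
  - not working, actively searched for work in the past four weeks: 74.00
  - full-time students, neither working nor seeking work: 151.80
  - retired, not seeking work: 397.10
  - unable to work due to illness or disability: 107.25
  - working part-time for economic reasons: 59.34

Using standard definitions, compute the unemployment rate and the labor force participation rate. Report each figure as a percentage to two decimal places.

Employed = 2,351.17 + 294.61 + 59.34 = 2,705.12 thousand (anyone who worked, including part-time for economic reasons, counts as employed).
Unemployed = 21.24 + 74.00 = 95.24 thousand (jobless and actively searching, or on temporary layoff).
Labor force = 2,705.12 + 95.24 = 2,800.36 thousand.
Not in labor force = 302.31 + 151.80 + 397.10 + 107.25 = 958.46 thousand (those not working and not actively searching are outside the labor force).
Civilian working-age population = 2,800.36 + 958.46 = 3,758.82 thousand.
Unemployment rate = 95.24 / 2,800.36 = 3.40%.
Labor force participation rate = 2,800.36 / 3,758.82 = 74.50%.

Unemployment rate ≈ 3.40%; labor force participation rate ≈ 74.50%.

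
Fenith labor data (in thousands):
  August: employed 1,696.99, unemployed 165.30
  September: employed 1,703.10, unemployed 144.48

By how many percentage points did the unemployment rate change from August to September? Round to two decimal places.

August: labor force = 1,696.99 + 165.30 = 1,862.29; u = 165.30/1,862.29 = 8.88%.
September: labor force = 1,703.10 + 144.48 = 1,847.58; u = 144.48/1,847.58 = 7.82%.
Change = 7.82% − 8.88% = −1.06 pp.

The unemployment rate changed by −1.06 percentage points.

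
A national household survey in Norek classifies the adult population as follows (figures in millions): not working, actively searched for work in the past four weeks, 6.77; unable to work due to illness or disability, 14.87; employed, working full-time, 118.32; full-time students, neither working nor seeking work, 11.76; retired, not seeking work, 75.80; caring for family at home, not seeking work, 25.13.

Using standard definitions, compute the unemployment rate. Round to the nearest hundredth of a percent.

Employed = 118.32 million.
Unemployed = 6.77 million.
Labor force = 118.32 + 6.77 = 125.09 million.
Unemployment rate = 6.77 / 125.09 = 5.41%.

Unemployment rate ≈ 5.41%.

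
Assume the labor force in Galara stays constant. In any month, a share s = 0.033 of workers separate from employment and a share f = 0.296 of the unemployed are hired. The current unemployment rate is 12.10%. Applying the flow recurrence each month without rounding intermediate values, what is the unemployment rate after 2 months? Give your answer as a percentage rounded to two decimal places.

Unemployment rate after two months ≈ 10.96%.

With a fixed labor force, u_{t+1} = u_t + s·(1−u_t) − f·u_t = u_t·(1−s−f) + s.
Here 1−s−f = 0.671 and s = 0.033.
u_1 = 0.121000 × 0.671 + 0.033 = 0.114191.
u_2 = 0.114191 × 0.671 + 0.033 = 0.109622.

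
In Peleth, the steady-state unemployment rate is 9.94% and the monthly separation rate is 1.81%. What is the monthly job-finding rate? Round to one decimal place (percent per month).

From u* = s/(s+f): f = s·(1−u)/u.
f = 1.81 × (1 − 0.0994) / 0.0994 = 1.6301 / 0.0994 ≈ 16.4% per month.

Job-finding rate ≈ 16.4% per month.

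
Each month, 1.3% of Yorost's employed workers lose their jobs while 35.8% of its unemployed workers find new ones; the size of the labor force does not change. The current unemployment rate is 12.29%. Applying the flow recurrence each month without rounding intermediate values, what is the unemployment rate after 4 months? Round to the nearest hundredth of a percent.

With a fixed labor force, u_{t+1} = u_t + s·(1−u_t) − f·u_t = u_t·(1−s−f) + s.
Here 1−s−f = 0.629 and s = 0.013.
u_1 = 0.122900 × 0.629 + 0.013 = 0.090304.
u_2 = 0.090304 × 0.629 + 0.013 = 0.069801.
u_3 = 0.069801 × 0.629 + 0.013 = 0.056905.
u_4 = 0.056905 × 0.629 + 0.013 = 0.048793.

Unemployment rate after four months ≈ 4.88%.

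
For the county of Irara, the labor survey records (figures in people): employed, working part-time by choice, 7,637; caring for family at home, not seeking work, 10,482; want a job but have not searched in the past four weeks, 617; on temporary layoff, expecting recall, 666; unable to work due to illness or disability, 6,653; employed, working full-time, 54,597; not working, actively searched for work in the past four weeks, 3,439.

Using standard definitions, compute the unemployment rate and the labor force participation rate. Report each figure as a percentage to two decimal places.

Unemployment rate ≈ 6.19%; labor force participation rate ≈ 78.89%.

Employed = 7,637 + 54,597 = 62,234.
Unemployed = 666 + 3,439 = 4,105 (jobless and actively searching, or on temporary layoff).
Labor force = 62,234 + 4,105 = 66,339.
Not in labor force = 10,482 + 617 + 6,653 = 17,752 (those not working and not actively searching are outside the labor force — including those who want a job but have given up searching).
Civilian working-age population = 66,339 + 17,752 = 84,091.
Unemployment rate = 4,105 / 66,339 = 6.19%.
Labor force participation rate = 66,339 / 84,091 = 78.89%.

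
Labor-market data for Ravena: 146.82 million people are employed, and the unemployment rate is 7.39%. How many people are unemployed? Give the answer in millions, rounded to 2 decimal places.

About 11.72 million are unemployed.

Let U be the number unemployed. The labor force is E + U, and U/(E+U) = 0.0739.
So U = 0.0739 × 146.82 / (1 − 0.0739) = 10.8500 / 0.9261 ≈ 11.72 million.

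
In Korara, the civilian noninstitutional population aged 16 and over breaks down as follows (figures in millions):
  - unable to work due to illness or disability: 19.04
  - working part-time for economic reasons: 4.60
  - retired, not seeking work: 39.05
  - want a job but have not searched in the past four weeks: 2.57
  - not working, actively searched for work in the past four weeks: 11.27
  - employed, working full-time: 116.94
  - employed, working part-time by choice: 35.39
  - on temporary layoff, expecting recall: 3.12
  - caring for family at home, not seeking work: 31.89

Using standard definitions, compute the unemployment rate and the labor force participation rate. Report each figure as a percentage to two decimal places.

Unemployment rate ≈ 8.40%; labor force participation rate ≈ 64.93%.

Employed = 4.60 + 116.94 + 35.39 = 156.93 million (anyone who worked, including part-time for economic reasons, counts as employed).
Unemployed = 11.27 + 3.12 = 14.39 million (jobless and actively searching, or on temporary layoff).
Labor force = 156.93 + 14.39 = 171.32 million.
Not in labor force = 19.04 + 39.05 + 2.57 + 31.89 = 92.55 million (those not working and not actively searching are outside the labor force — including those who want a job but have given up searching).
Civilian working-age population = 171.32 + 92.55 = 263.87 million.
Unemployment rate = 14.39 / 171.32 = 8.40%.
Labor force participation rate = 171.32 / 263.87 = 64.93%.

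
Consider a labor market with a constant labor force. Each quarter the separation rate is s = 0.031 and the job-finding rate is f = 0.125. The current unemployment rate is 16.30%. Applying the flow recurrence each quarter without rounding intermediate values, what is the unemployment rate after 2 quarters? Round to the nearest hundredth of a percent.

Unemployment rate after two quarters ≈ 17.33%.

With a fixed labor force, u_{t+1} = u_t + s·(1−u_t) − f·u_t = u_t·(1−s−f) + s.
Here 1−s−f = 0.844 and s = 0.031.
u_1 = 0.163000 × 0.844 + 0.031 = 0.168572.
u_2 = 0.168572 × 0.844 + 0.031 = 0.173275.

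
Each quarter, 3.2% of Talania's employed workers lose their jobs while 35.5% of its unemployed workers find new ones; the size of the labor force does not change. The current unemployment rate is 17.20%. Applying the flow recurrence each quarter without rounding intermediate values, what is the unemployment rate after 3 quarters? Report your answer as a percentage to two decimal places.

Unemployment rate after three quarters ≈ 10.33%.

With a fixed labor force, u_{t+1} = u_t + s·(1−u_t) − f·u_t = u_t·(1−s−f) + s.
Here 1−s−f = 0.613 and s = 0.032.
u_1 = 0.172000 × 0.613 + 0.032 = 0.137436.
u_2 = 0.137436 × 0.613 + 0.032 = 0.116248.
u_3 = 0.116248 × 0.613 + 0.032 = 0.103260.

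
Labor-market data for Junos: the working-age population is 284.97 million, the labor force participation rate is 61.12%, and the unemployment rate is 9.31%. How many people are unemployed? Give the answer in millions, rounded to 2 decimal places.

Labor force = 0.6112 × 284.97 = 174.17 million.
Unemployed = 0.0931 × 174.17 ≈ 16.22 million.

About 16.22 million are unemployed.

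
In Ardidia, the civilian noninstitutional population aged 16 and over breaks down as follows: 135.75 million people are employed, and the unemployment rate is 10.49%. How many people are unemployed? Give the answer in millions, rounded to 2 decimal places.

Let U be the number unemployed. The labor force is E + U, and U/(E+U) = 0.1049.
So U = 0.1049 × 135.75 / (1 − 0.1049) = 14.2402 / 0.8951 ≈ 15.91 million.

About 15.91 million are unemployed.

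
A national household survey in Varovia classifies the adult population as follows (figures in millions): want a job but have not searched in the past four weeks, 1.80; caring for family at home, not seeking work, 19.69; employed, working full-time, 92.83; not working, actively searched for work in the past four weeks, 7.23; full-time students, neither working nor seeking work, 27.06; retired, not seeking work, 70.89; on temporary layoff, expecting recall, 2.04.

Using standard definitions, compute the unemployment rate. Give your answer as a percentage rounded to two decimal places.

Employed = 92.83 million.
Unemployed = 7.23 + 2.04 = 9.27 million (jobless and actively searching, or on temporary layoff).
Labor force = 92.83 + 9.27 = 102.10 million.
Unemployment rate = 9.27 / 102.10 = 9.08%.

Unemployment rate ≈ 9.08%.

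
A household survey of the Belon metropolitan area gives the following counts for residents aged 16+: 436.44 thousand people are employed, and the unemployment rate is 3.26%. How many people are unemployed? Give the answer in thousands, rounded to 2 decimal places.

Let U be the number unemployed. The labor force is E + U, and U/(E+U) = 0.0326.
So U = 0.0326 × 436.44 / (1 − 0.0326) = 14.2279 / 0.9674 ≈ 14.71 thousand.

About 14.71 thousand are unemployed.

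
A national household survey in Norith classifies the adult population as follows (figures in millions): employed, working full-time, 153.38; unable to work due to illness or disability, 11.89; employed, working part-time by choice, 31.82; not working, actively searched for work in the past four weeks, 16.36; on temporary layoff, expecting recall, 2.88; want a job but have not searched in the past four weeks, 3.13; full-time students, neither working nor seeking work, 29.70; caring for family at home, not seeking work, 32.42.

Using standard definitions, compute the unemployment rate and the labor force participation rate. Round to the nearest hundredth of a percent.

Unemployment rate ≈ 9.41%; labor force participation rate ≈ 72.60%.

Employed = 153.38 + 31.82 = 185.20 million.
Unemployed = 16.36 + 2.88 = 19.24 million (jobless and actively searching, or on temporary layoff).
Labor force = 185.20 + 19.24 = 204.44 million.
Not in labor force = 11.89 + 3.13 + 29.70 + 32.42 = 77.14 million (those not working and not actively searching are outside the labor force — including those who want a job but have given up searching).
Civilian working-age population = 204.44 + 77.14 = 281.58 million.
Unemployment rate = 19.24 / 204.44 = 9.41%.
Labor force participation rate = 204.44 / 281.58 = 72.60%.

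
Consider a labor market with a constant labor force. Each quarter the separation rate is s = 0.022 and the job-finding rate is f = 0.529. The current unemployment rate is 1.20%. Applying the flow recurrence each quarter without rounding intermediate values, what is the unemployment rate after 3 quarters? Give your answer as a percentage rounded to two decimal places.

Unemployment rate after three quarters ≈ 3.74%.

With a fixed labor force, u_{t+1} = u_t + s·(1−u_t) − f·u_t = u_t·(1−s−f) + s.
Here 1−s−f = 0.449 and s = 0.022.
u_1 = 0.012000 × 0.449 + 0.022 = 0.027388.
u_2 = 0.027388 × 0.449 + 0.022 = 0.034297.
u_3 = 0.034297 × 0.449 + 0.022 = 0.037399.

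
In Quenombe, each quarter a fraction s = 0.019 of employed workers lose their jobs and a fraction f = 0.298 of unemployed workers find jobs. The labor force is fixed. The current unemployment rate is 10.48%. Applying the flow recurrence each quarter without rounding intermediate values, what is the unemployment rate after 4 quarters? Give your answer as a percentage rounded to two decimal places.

Unemployment rate after four quarters ≈ 6.97%.

With a fixed labor force, u_{t+1} = u_t + s·(1−u_t) − f·u_t = u_t·(1−s−f) + s.
Here 1−s−f = 0.683 and s = 0.019.
u_1 = 0.104800 × 0.683 + 0.019 = 0.090578.
u_2 = 0.090578 × 0.683 + 0.019 = 0.080865.
u_3 = 0.080865 × 0.683 + 0.019 = 0.074231.
u_4 = 0.074231 × 0.683 + 0.019 = 0.069700.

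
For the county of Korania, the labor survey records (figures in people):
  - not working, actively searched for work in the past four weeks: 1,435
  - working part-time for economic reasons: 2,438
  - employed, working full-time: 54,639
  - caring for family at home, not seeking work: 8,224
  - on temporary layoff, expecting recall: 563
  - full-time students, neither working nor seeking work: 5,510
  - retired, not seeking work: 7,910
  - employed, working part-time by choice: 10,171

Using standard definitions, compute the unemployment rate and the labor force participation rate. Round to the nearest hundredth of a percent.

Employed = 2,438 + 54,639 + 10,171 = 67,248 (anyone who worked, including part-time for economic reasons, counts as employed).
Unemployed = 1,435 + 563 = 1,998 (jobless and actively searching, or on temporary layoff).
Labor force = 67,248 + 1,998 = 69,246.
Not in labor force = 8,224 + 5,510 + 7,910 = 21,644 (those not working and not actively searching are outside the labor force).
Civilian working-age population = 69,246 + 21,644 = 90,890.
Unemployment rate = 1,998 / 69,246 = 2.89%.
Labor force participation rate = 69,246 / 90,890 = 76.19%.

Unemployment rate ≈ 2.89%; labor force participation rate ≈ 76.19%.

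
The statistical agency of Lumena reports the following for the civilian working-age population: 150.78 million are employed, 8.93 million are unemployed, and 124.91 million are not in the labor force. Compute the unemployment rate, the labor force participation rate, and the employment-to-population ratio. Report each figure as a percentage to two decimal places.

Labor force = employed + unemployed = 150.78 + 8.93 = 159.71 million.
Working-age population = 159.71 + 124.91 = 284.62 million.
Unemployment rate = 8.93 / 159.71 = 5.59%.
Labor force participation rate = 159.71 / 284.62 = 56.11%.
Employment-population ratio = 150.78 / 284.62 = 52.98%.

Unemployment rate ≈ 5.59%; labor force participation rate ≈ 56.11%; employment-population ratio ≈ 52.98%.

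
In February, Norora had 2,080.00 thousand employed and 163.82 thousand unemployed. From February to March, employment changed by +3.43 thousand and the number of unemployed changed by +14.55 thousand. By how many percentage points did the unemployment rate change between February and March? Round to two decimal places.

The unemployment rate changed by +0.59 percentage points.

February: labor force = 2,080.00 + 163.82 = 2,243.82; u = 163.82/2,243.82 = 7.30%.
March: labor force = 2,083.43 + 178.37 = 2,261.80; u = 178.37/2,261.80 = 7.89%.
Change = 7.89% − 7.30% = +0.59 pp.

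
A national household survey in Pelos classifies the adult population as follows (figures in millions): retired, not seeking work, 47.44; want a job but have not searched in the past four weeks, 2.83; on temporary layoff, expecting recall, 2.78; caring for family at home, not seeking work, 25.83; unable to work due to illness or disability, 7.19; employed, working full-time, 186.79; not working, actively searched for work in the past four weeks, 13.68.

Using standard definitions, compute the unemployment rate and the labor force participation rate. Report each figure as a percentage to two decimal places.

Employed = 186.79 million.
Unemployed = 2.78 + 13.68 = 16.46 million (jobless and actively searching, or on temporary layoff).
Labor force = 186.79 + 16.46 = 203.25 million.
Not in labor force = 47.44 + 2.83 + 25.83 + 7.19 = 83.29 million (those not working and not actively searching are outside the labor force — including those who want a job but have given up searching).
Civilian working-age population = 203.25 + 83.29 = 286.54 million.
Unemployment rate = 16.46 / 203.25 = 8.10%.
Labor force participation rate = 203.25 / 286.54 = 70.93%.

Unemployment rate ≈ 8.10%; labor force participation rate ≈ 70.93%.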